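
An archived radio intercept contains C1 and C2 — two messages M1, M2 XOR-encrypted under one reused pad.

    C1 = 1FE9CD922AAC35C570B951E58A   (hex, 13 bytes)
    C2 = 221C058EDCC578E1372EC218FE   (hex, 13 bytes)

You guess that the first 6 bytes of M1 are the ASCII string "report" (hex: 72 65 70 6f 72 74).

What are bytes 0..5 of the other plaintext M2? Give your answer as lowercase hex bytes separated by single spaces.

First, C1 ⊕ C2 = (M1 ⊕ K) ⊕ (M2 ⊕ K) = M1 ⊕ M2, so the key drops out. Then M2 = (M1 ⊕ M2) ⊕ M1 over the first 6 bytes.
byte 0: (1f ⊕ 22) ⊕ 72 = 3d ⊕ 72 = 4f
byte 1: (e9 ⊕ 1c) ⊕ 65 = f5 ⊕ 65 = 90
byte 2: (cd ⊕ 05) ⊕ 70 = c8 ⊕ 70 = b8
byte 3: (92 ⊕ 8e) ⊕ 6f = 1c ⊕ 6f = 73
byte 4: (2a ⊕ dc) ⊕ 72 = f6 ⊕ 72 = 84
byte 5: (ac ⊕ c5) ⊕ 74 = 69 ⊕ 74 = 1d

4f 90 b8 73 84 1d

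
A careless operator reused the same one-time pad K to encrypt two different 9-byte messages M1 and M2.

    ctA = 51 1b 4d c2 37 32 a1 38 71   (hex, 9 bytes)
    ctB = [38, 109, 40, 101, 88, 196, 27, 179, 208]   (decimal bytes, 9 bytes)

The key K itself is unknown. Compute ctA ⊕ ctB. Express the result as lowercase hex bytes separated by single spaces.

77 76 65 a7 6f f6 ba 8b a1

ctA ⊕ ctB = (M1 ⊕ K) ⊕ (M2 ⊕ K) = M1 ⊕ M2 — the shared key cancels under XOR.
byte 0: 01010001 xor 00100110 = 01110111
byte 1: 00011011 xor 01101101 = 01110110
byte 2: 01001101 xor 00101000 = 01100101
byte 3: 11000010 xor 01100101 = 10100111
byte 4: 00110111 xor 01011000 = 01101111
byte 5: 00110010 xor 11000100 = 11110110
byte 6: 10100001 xor 00011011 = 10111010
byte 7: 00111000 xor 10110011 = 10001011
byte 8: 01110001 xor 11010000 = 10100001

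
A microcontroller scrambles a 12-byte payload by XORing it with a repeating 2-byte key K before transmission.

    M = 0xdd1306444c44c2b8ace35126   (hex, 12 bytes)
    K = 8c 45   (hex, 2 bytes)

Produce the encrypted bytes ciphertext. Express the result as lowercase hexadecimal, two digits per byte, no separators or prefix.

51568a01c0014efd20a6dd63

The 2-byte key repeats, so the effective keystream is 8c 45 8c 45 8c 45 8c 45 8c 45 8c 45.
byte 0: dd ⊕ 8c = 51
byte 1: 13 ⊕ 45 = 56
byte 2: 06 ⊕ 8c = 8a
byte 3: 44 ⊕ 45 = 01
byte 4: 4c ⊕ 8c = c0
byte 5: 44 ⊕ 45 = 01
byte 6: c2 ⊕ 8c = 4e
byte 7: b8 ⊕ 45 = fd
byte 8: ac ⊕ 8c = 20
byte 9: e3 ⊕ 45 = a6
byte 10: 51 ⊕ 8c = dd
byte 11: 26 ⊕ 45 = 63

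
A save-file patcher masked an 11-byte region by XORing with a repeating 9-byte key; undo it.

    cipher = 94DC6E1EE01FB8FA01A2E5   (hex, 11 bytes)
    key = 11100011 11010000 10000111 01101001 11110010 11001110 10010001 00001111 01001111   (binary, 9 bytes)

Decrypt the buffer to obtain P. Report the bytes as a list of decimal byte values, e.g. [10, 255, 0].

The 9-byte key repeats, so the effective keystream is e3 d0 87 69 f2 ce 91 0f 4f e3 d0.
byte 0: 94 ^ e3 = 77
byte 1: dc ^ d0 = 0c
byte 2: 6e ^ 87 = e9
byte 3: 1e ^ 69 = 77
byte 4: e0 ^ f2 = 12
byte 5: 1f ^ ce = d1
byte 6: b8 ^ 91 = 29
byte 7: fa ^ 0f = f5
byte 8: 01 ^ 4f = 4e
byte 9: a2 ^ e3 = 41
byte 10: e5 ^ d0 = 35

[119, 12, 233, 119, 18, 209, 41, 245, 78, 65, 53]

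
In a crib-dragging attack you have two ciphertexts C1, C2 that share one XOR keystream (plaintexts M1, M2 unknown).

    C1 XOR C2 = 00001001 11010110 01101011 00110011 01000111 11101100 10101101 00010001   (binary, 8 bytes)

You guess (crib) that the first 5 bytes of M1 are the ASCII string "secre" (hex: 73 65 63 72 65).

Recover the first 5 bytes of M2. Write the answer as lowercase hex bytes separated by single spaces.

7a b3 08 41 22

Since C1 ⊕ C2 = M1 ⊕ M2, XORing with the guessed M1 bytes yields the corresponding M2 bytes: M2 = (C1 ⊕ C2) ⊕ M1.
09 xor 73 = 7a
d6 xor 65 = b3
6b xor 63 = 08
33 xor 72 = 41
47 xor 65 = 22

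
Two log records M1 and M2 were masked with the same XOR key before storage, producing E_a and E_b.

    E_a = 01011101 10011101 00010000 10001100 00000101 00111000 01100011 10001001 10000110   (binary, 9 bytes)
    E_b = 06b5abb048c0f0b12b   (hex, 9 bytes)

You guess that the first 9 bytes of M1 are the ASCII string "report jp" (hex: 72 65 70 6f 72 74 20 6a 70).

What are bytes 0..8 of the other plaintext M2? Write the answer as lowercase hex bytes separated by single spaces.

29 4d cb 53 3f 8c b3 52 dd

First, E_a ⊕ E_b = (M1 ⊕ K) ⊕ (M2 ⊕ K) = M1 ⊕ M2, so the key drops out. Then M2 = (M1 ⊕ M2) ⊕ M1 over the first 9 bytes.
byte 0: (5d ^ 06) ^ 72 = 5b ^ 72 = 29
byte 1: (9d ^ b5) ^ 65 = 28 ^ 65 = 4d
byte 2: (10 ^ ab) ^ 70 = bb ^ 70 = cb
byte 3: (8c ^ b0) ^ 6f = 3c ^ 6f = 53
byte 4: (05 ^ 48) ^ 72 = 4d ^ 72 = 3f
byte 5: (38 ^ c0) ^ 74 = f8 ^ 74 = 8c
byte 6: (63 ^ f0) ^ 20 = 93 ^ 20 = b3
byte 7: (89 ^ b1) ^ 6a = 38 ^ 6a = 52
byte 8: (86 ^ 2b) ^ 70 = ad ^ 70 = dd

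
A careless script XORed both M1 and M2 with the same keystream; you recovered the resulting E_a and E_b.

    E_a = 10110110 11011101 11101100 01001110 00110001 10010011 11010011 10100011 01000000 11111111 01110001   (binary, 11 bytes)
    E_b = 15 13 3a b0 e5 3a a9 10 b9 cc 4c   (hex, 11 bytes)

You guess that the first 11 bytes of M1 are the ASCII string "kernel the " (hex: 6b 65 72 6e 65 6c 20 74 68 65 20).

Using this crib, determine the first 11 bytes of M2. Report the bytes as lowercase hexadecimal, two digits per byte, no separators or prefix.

c8aba490b1c55ac791561d

First, E_a ⊕ E_b = (M1 ⊕ K) ⊕ (M2 ⊕ K) = M1 ⊕ M2, so the key drops out. Then M2 = (M1 ⊕ M2) ⊕ M1 over the first 11 bytes.
byte 0: (b6 ⊕ 15) ⊕ 6b = a3 ⊕ 6b = c8
byte 1: (dd ⊕ 13) ⊕ 65 = ce ⊕ 65 = ab
byte 2: (ec ⊕ 3a) ⊕ 72 = d6 ⊕ 72 = a4
byte 3: (4e ⊕ b0) ⊕ 6e = fe ⊕ 6e = 90
byte 4: (31 ⊕ e5) ⊕ 65 = d4 ⊕ 65 = b1
byte 5: (93 ⊕ 3a) ⊕ 6c = a9 ⊕ 6c = c5
byte 6: (d3 ⊕ a9) ⊕ 20 = 7a ⊕ 20 = 5a
byte 7: (a3 ⊕ 10) ⊕ 74 = b3 ⊕ 74 = c7
byte 8: (40 ⊕ b9) ⊕ 68 = f9 ⊕ 68 = 91
byte 9: (ff ⊕ cc) ⊕ 65 = 33 ⊕ 65 = 56
byte 10: (71 ⊕ 4c) ⊕ 20 = 3d ⊕ 20 = 1d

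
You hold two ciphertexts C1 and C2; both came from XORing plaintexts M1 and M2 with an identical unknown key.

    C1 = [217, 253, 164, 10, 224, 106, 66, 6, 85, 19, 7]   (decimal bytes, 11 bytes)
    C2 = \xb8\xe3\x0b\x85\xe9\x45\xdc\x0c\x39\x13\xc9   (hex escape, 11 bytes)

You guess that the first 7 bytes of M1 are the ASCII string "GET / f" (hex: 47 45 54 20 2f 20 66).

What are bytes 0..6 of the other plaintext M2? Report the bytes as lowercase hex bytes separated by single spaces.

26 5b fb af 26 0f f8

First, C1 ⊕ C2 = (M1 ⊕ K) ⊕ (M2 ⊕ K) = M1 ⊕ M2, so the key drops out. Then M2 = (M1 ⊕ M2) ⊕ M1 over the first 7 bytes.
byte 0: (d9 XOR b8) XOR 47 = 61 XOR 47 = 26
byte 1: (fd XOR e3) XOR 45 = 1e XOR 45 = 5b
byte 2: (a4 XOR 0b) XOR 54 = af XOR 54 = fb
byte 3: (0a XOR 85) XOR 20 = 8f XOR 20 = af
byte 4: (e0 XOR e9) XOR 2f = 09 XOR 2f = 26
byte 5: (6a XOR 45) XOR 20 = 2f XOR 20 = 0f
byte 6: (42 XOR dc) XOR 66 = 9e XOR 66 = f8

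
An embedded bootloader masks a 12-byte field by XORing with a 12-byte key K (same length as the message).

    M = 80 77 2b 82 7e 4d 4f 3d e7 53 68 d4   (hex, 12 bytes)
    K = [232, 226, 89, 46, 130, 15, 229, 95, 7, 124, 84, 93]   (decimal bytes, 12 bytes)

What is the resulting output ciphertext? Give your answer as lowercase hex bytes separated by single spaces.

68 95 72 ac fc 42 aa 62 e0 2f 3c 89

10000000 ^ 11101000 = 01101000
01110111 ^ 11100010 = 10010101
00101011 ^ 01011001 = 01110010
10000010 ^ 00101110 = 10101100
01111110 ^ 10000010 = 11111100
01001101 ^ 00001111 = 01000010
01001111 ^ 11100101 = 10101010
00111101 ^ 01011111 = 01100010
11100111 ^ 00000111 = 11100000
01010011 ^ 01111100 = 00101111
01101000 ^ 01010100 = 00111100
11010100 ^ 01011101 = 10001001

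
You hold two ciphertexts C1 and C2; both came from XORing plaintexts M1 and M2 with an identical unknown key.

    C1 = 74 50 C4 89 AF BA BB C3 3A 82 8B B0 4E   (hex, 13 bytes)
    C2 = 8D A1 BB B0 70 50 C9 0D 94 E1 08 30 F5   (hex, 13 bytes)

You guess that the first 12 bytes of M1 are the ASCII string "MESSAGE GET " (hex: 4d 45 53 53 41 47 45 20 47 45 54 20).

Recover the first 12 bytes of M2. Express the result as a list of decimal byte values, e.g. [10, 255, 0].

First, C1 ⊕ C2 = (M1 ⊕ K) ⊕ (M2 ⊕ K) = M1 ⊕ M2, so the key drops out. Then M2 = (M1 ⊕ M2) ⊕ M1 over the first 12 bytes.
byte 0: (74 ⊕ 8d) ⊕ 4d = f9 ⊕ 4d = b4
byte 1: (50 ⊕ a1) ⊕ 45 = f1 ⊕ 45 = b4
byte 2: (c4 ⊕ bb) ⊕ 53 = 7f ⊕ 53 = 2c
byte 3: (89 ⊕ b0) ⊕ 53 = 39 ⊕ 53 = 6a
byte 4: (af ⊕ 70) ⊕ 41 = df ⊕ 41 = 9e
byte 5: (ba ⊕ 50) ⊕ 47 = ea ⊕ 47 = ad
byte 6: (bb ⊕ c9) ⊕ 45 = 72 ⊕ 45 = 37
byte 7: (c3 ⊕ 0d) ⊕ 20 = ce ⊕ 20 = ee
byte 8: (3a ⊕ 94) ⊕ 47 = ae ⊕ 47 = e9
byte 9: (82 ⊕ e1) ⊕ 45 = 63 ⊕ 45 = 26
byte 10: (8b ⊕ 08) ⊕ 54 = 83 ⊕ 54 = d7
byte 11: (b0 ⊕ 30) ⊕ 20 = 80 ⊕ 20 = a0

[180, 180, 44, 106, 158, 173, 55, 238, 233, 38, 215, 160]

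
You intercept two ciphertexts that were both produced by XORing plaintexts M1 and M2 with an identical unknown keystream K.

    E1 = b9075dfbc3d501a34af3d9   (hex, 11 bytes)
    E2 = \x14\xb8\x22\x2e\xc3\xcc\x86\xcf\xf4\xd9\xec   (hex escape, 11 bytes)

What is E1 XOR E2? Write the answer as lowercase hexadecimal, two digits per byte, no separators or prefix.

E1 ⊕ E2 = (M1 ⊕ K) ⊕ (M2 ⊕ K) = M1 ⊕ M2 — the shared key cancels under XOR.
b9 ⊕ 14 = ad
07 ⊕ b8 = bf
5d ⊕ 22 = 7f
fb ⊕ 2e = d5
c3 ⊕ c3 = 00
d5 ⊕ cc = 19
01 ⊕ 86 = 87
a3 ⊕ cf = 6c
4a ⊕ f4 = be
f3 ⊕ d9 = 2a
d9 ⊕ ec = 35

adbf7fd50019876cbe2a35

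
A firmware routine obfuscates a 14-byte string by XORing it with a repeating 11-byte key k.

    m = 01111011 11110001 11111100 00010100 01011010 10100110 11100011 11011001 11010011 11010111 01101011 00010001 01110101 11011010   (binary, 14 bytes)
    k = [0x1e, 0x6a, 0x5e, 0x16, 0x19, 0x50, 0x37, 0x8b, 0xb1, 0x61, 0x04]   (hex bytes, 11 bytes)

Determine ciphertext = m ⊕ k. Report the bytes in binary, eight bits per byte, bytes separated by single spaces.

01100101 10011011 10100010 00000010 01000011 11110110 11010100 01010010 01100010 10110110 01101111 00001111 00011111 10000100

The 11-byte key repeats, so the effective keystream is 1e 6a 5e 16 19 50 37 8b b1 61 04 1e 6a 5e.
byte 0: 7b XOR 1e = 65
byte 1: f1 XOR 6a = 9b
byte 2: fc XOR 5e = a2
byte 3: 14 XOR 16 = 02
byte 4: 5a XOR 19 = 43
byte 5: a6 XOR 50 = f6
byte 6: e3 XOR 37 = d4
byte 7: d9 XOR 8b = 52
byte 8: d3 XOR b1 = 62
byte 9: d7 XOR 61 = b6
byte 10: 6b XOR 04 = 6f
byte 11: 11 XOR 1e = 0f
byte 12: 75 XOR 6a = 1f
byte 13: da XOR 5e = 84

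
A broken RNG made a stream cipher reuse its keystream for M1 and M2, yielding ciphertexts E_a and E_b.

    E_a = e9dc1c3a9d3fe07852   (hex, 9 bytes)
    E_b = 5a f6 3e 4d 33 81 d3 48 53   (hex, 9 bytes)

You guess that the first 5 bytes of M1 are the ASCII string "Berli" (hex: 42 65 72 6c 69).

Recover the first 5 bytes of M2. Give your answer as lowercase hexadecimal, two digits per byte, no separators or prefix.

First, E_a ⊕ E_b = (M1 ⊕ K) ⊕ (M2 ⊕ K) = M1 ⊕ M2, so the key drops out. Then M2 = (M1 ⊕ M2) ⊕ M1 over the first 5 bytes.
byte 0: (e9 xor 5a) xor 42 = b3 xor 42 = f1
byte 1: (dc xor f6) xor 65 = 2a xor 65 = 4f
byte 2: (1c xor 3e) xor 72 = 22 xor 72 = 50
byte 3: (3a xor 4d) xor 6c = 77 xor 6c = 1b
byte 4: (9d xor 33) xor 69 = ae xor 69 = c7

f14f501bc7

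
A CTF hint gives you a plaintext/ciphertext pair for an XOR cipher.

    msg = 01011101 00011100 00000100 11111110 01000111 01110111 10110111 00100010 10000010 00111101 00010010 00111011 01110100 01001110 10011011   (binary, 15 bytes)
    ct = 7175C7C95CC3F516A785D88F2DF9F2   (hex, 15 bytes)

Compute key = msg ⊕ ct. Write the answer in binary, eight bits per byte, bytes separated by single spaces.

00101100 01101001 11000011 00110111 00011011 10110100 01000010 00110100 00100101 10111000 11001010 10110100 01011001 10110111 01101001

Since ct = msg ⊕ key, XORing both sides with msg gives key = msg ⊕ ct.
5d ⊕ 71 = 2c
1c ⊕ 75 = 69
04 ⊕ c7 = c3
fe ⊕ c9 = 37
47 ⊕ 5c = 1b
77 ⊕ c3 = b4
b7 ⊕ f5 = 42
22 ⊕ 16 = 34
82 ⊕ a7 = 25
3d ⊕ 85 = b8
12 ⊕ d8 = ca
3b ⊕ 8f = b4
74 ⊕ 2d = 59
4e ⊕ f9 = b7
9b ⊕ f2 = 69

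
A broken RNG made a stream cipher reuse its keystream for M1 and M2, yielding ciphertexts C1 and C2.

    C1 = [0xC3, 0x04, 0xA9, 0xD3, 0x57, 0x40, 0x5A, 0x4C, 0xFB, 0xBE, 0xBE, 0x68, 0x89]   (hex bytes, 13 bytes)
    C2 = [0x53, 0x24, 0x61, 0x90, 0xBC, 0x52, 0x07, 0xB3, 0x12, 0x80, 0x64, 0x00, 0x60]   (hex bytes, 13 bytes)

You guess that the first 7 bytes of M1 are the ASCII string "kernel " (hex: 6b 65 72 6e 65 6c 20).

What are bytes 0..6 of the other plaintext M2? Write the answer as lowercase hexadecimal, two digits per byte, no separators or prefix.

First, C1 ⊕ C2 = (M1 ⊕ K) ⊕ (M2 ⊕ K) = M1 ⊕ M2, so the key drops out. Then M2 = (M1 ⊕ M2) ⊕ M1 over the first 7 bytes.
byte 0: (c3 ^ 53) ^ 6b = 90 ^ 6b = fb
byte 1: (04 ^ 24) ^ 65 = 20 ^ 65 = 45
byte 2: (a9 ^ 61) ^ 72 = c8 ^ 72 = ba
byte 3: (d3 ^ 90) ^ 6e = 43 ^ 6e = 2d
byte 4: (57 ^ bc) ^ 65 = eb ^ 65 = 8e
byte 5: (40 ^ 52) ^ 6c = 12 ^ 6c = 7e
byte 6: (5a ^ 07) ^ 20 = 5d ^ 20 = 7d

fb45ba2d8e7e7d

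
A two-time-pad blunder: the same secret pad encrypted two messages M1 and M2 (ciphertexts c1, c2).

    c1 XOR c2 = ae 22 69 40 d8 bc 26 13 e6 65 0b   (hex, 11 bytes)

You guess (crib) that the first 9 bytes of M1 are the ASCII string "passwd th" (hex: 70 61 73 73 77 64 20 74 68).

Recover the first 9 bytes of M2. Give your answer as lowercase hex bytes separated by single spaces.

de 43 1a 33 af d8 06 67 8e

Since c1 ⊕ c2 = M1 ⊕ M2, XORing with the guessed M1 bytes yields the corresponding M2 bytes: M2 = (c1 ⊕ c2) ⊕ M1.
10101110 XOR 01110000 = 11011110
00100010 XOR 01100001 = 01000011
01101001 XOR 01110011 = 00011010
01000000 XOR 01110011 = 00110011
11011000 XOR 01110111 = 10101111
10111100 XOR 01100100 = 11011000
00100110 XOR 00100000 = 00000110
00010011 XOR 01110100 = 01100111
11100110 XOR 01101000 = 10001110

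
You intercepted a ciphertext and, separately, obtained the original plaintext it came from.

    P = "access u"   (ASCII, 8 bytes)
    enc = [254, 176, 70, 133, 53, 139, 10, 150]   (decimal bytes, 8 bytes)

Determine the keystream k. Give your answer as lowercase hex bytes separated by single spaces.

9f d3 25 e0 46 f8 2a e3

Since enc = P ⊕ k, XORing both sides with P gives k = P ⊕ enc.
byte 0: 61 ^ fe = 9f
byte 1: 63 ^ b0 = d3
byte 2: 63 ^ 46 = 25
byte 3: 65 ^ 85 = e0
byte 4: 73 ^ 35 = 46
byte 5: 73 ^ 8b = f8
byte 6: 20 ^ 0a = 2a
byte 7: 75 ^ 96 = e3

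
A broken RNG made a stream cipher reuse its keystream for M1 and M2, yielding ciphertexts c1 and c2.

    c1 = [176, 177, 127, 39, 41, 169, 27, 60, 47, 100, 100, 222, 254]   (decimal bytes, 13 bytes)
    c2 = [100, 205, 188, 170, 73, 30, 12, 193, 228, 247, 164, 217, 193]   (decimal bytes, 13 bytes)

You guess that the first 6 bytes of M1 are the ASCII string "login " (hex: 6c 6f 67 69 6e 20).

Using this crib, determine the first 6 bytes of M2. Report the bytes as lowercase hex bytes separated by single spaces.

First, c1 ⊕ c2 = (M1 ⊕ K) ⊕ (M2 ⊕ K) = M1 ⊕ M2, so the key drops out. Then M2 = (M1 ⊕ M2) ⊕ M1 over the first 6 bytes.
byte 0: (b0 xor 64) xor 6c = d4 xor 6c = b8
byte 1: (b1 xor cd) xor 6f = 7c xor 6f = 13
byte 2: (7f xor bc) xor 67 = c3 xor 67 = a4
byte 3: (27 xor aa) xor 69 = 8d xor 69 = e4
byte 4: (29 xor 49) xor 6e = 60 xor 6e = 0e
byte 5: (a9 xor 1e) xor 20 = b7 xor 20 = 97

b8 13 a4 e4 0e 97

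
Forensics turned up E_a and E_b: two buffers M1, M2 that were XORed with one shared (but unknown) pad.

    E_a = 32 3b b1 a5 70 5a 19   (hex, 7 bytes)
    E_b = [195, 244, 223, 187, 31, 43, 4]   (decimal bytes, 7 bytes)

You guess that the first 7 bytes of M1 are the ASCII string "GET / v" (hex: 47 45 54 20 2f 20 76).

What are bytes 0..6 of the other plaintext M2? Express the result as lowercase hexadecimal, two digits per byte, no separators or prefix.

b68a3a3e40516b

First, E_a ⊕ E_b = (M1 ⊕ K) ⊕ (M2 ⊕ K) = M1 ⊕ M2, so the key drops out. Then M2 = (M1 ⊕ M2) ⊕ M1 over the first 7 bytes.
byte 0: (32 ⊕ c3) ⊕ 47 = f1 ⊕ 47 = b6
byte 1: (3b ⊕ f4) ⊕ 45 = cf ⊕ 45 = 8a
byte 2: (b1 ⊕ df) ⊕ 54 = 6e ⊕ 54 = 3a
byte 3: (a5 ⊕ bb) ⊕ 20 = 1e ⊕ 20 = 3e
byte 4: (70 ⊕ 1f) ⊕ 2f = 6f ⊕ 2f = 40
byte 5: (5a ⊕ 2b) ⊕ 20 = 71 ⊕ 20 = 51
byte 6: (19 ⊕ 04) ⊕ 76 = 1d ⊕ 76 = 6b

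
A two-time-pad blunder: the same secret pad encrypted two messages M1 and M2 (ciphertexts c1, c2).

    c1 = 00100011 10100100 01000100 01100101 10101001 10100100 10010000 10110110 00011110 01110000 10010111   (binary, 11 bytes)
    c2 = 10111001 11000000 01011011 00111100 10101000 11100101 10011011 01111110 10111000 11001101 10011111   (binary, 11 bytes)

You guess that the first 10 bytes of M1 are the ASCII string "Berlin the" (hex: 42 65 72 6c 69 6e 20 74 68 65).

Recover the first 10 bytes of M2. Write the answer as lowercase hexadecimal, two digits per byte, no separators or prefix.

First, c1 ⊕ c2 = (M1 ⊕ K) ⊕ (M2 ⊕ K) = M1 ⊕ M2, so the key drops out. Then M2 = (M1 ⊕ M2) ⊕ M1 over the first 10 bytes.
byte 0: (23 XOR b9) XOR 42 = 9a XOR 42 = d8
byte 1: (a4 XOR c0) XOR 65 = 64 XOR 65 = 01
byte 2: (44 XOR 5b) XOR 72 = 1f XOR 72 = 6d
byte 3: (65 XOR 3c) XOR 6c = 59 XOR 6c = 35
byte 4: (a9 XOR a8) XOR 69 = 01 XOR 69 = 68
byte 5: (a4 XOR e5) XOR 6e = 41 XOR 6e = 2f
byte 6: (90 XOR 9b) XOR 20 = 0b XOR 20 = 2b
byte 7: (b6 XOR 7e) XOR 74 = c8 XOR 74 = bc
byte 8: (1e XOR b8) XOR 68 = a6 XOR 68 = ce
byte 9: (70 XOR cd) XOR 65 = bd XOR 65 = d8

d8016d35682f2bbcced8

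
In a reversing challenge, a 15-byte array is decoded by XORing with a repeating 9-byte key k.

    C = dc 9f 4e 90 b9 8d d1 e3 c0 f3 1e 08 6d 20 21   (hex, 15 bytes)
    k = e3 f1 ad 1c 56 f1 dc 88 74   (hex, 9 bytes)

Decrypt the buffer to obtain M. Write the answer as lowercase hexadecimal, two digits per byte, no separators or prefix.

The 9-byte key repeats, so the effective keystream is e3 f1 ad 1c 56 f1 dc 88 74 e3 f1 ad 1c 56 f1.
byte 0: dc xor e3 = 3f
byte 1: 9f xor f1 = 6e
byte 2: 4e xor ad = e3
byte 3: 90 xor 1c = 8c
byte 4: b9 xor 56 = ef
byte 5: 8d xor f1 = 7c
byte 6: d1 xor dc = 0d
byte 7: e3 xor 88 = 6b
byte 8: c0 xor 74 = b4
byte 9: f3 xor e3 = 10
byte 10: 1e xor f1 = ef
byte 11: 08 xor ad = a5
byte 12: 6d xor 1c = 71
byte 13: 20 xor 56 = 76
byte 14: 21 xor f1 = d0

3f6ee38cef7c0d6bb410efa57176d0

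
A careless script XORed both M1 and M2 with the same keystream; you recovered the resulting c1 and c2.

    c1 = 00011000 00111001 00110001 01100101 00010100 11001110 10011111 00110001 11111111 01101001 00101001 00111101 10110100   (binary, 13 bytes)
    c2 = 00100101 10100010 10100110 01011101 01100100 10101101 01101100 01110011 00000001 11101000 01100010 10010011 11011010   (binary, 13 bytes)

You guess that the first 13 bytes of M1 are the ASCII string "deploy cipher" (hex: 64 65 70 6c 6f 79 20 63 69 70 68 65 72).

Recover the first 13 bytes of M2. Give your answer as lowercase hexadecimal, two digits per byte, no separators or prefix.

First, c1 ⊕ c2 = (M1 ⊕ K) ⊕ (M2 ⊕ K) = M1 ⊕ M2, so the key drops out. Then M2 = (M1 ⊕ M2) ⊕ M1 over the first 13 bytes.
byte 0: (18 ^ 25) ^ 64 = 3d ^ 64 = 59
byte 1: (39 ^ a2) ^ 65 = 9b ^ 65 = fe
byte 2: (31 ^ a6) ^ 70 = 97 ^ 70 = e7
byte 3: (65 ^ 5d) ^ 6c = 38 ^ 6c = 54
byte 4: (14 ^ 64) ^ 6f = 70 ^ 6f = 1f
byte 5: (ce ^ ad) ^ 79 = 63 ^ 79 = 1a
byte 6: (9f ^ 6c) ^ 20 = f3 ^ 20 = d3
byte 7: (31 ^ 73) ^ 63 = 42 ^ 63 = 21
byte 8: (ff ^ 01) ^ 69 = fe ^ 69 = 97
byte 9: (69 ^ e8) ^ 70 = 81 ^ 70 = f1
byte 10: (29 ^ 62) ^ 68 = 4b ^ 68 = 23
byte 11: (3d ^ 93) ^ 65 = ae ^ 65 = cb
byte 12: (b4 ^ da) ^ 72 = 6e ^ 72 = 1c

59fee7541f1ad32197f123cb1c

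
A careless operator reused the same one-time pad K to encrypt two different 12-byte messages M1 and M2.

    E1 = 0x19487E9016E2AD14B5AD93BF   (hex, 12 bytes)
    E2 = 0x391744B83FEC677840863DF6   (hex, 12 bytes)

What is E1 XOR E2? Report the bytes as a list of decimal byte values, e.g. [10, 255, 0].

[32, 95, 58, 40, 41, 14, 202, 108, 245, 43, 174, 73]

E1 ⊕ E2 = (M1 ⊕ K) ⊕ (M2 ⊕ K) = M1 ⊕ M2 — the shared key cancels under XOR.
byte 0: 19 XOR 39 = 20
byte 1: 48 XOR 17 = 5f
byte 2: 7e XOR 44 = 3a
byte 3: 90 XOR b8 = 28
byte 4: 16 XOR 3f = 29
byte 5: e2 XOR ec = 0e
byte 6: ad XOR 67 = ca
byte 7: 14 XOR 78 = 6c
byte 8: b5 XOR 40 = f5
byte 9: ad XOR 86 = 2b
byte 10: 93 XOR 3d = ae
byte 11: bf XOR f6 = 49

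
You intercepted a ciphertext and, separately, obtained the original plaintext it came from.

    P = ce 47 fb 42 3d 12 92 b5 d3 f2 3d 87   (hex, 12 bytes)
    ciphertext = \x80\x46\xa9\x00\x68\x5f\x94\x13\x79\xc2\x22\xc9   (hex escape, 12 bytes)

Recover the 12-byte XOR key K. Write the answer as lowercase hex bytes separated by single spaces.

Since ciphertext = P ⊕ K, XORing both sides with P gives K = P ⊕ ciphertext.
ce ^ 80 = 4e
47 ^ 46 = 01
fb ^ a9 = 52
42 ^ 00 = 42
3d ^ 68 = 55
12 ^ 5f = 4d
92 ^ 94 = 06
b5 ^ 13 = a6
d3 ^ 79 = aa
f2 ^ c2 = 30
3d ^ 22 = 1f
87 ^ c9 = 4e

4e 01 52 42 55 4d 06 a6 aa 30 1f 4e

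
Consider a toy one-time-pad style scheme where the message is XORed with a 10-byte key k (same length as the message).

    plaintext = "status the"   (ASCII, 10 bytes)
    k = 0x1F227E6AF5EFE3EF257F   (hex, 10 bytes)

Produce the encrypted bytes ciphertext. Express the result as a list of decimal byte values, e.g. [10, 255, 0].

73 ⊕ 1f = 6c
74 ⊕ 22 = 56
61 ⊕ 7e = 1f
74 ⊕ 6a = 1e
75 ⊕ f5 = 80
73 ⊕ ef = 9c
20 ⊕ e3 = c3
74 ⊕ ef = 9b
68 ⊕ 25 = 4d
65 ⊕ 7f = 1a

[108, 86, 31, 30, 128, 156, 195, 155, 77, 26]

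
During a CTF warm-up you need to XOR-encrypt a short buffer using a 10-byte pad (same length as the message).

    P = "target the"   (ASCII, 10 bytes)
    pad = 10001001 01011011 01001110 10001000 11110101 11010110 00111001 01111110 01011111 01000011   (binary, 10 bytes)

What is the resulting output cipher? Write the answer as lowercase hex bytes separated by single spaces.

XOR is its own inverse, so applying the key byte-wise gives the result directly.
01110100 xor 10001001 = 11111101
01100001 xor 01011011 = 00111010
01110010 xor 01001110 = 00111100
01100111 xor 10001000 = 11101111
01100101 xor 11110101 = 10010000
01110100 xor 11010110 = 10100010
00100000 xor 00111001 = 00011001
01110100 xor 01111110 = 00001010
01101000 xor 01011111 = 00110111
01100101 xor 01000011 = 00100110

fd 3a 3c ef 90 a2 19 0a 37 26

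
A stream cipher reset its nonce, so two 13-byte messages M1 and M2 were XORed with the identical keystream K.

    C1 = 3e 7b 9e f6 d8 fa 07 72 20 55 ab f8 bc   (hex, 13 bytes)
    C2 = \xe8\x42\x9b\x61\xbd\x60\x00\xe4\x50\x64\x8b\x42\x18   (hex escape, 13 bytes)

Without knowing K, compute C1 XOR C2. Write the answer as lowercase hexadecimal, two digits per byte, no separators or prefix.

C1 ⊕ C2 = (M1 ⊕ K) ⊕ (M2 ⊕ K) = M1 ⊕ M2 — the shared key cancels under XOR.
 62 XOR 232 = 214
123 XOR  66 =  57
158 XOR 155 =   5
246 XOR  97 = 151
216 XOR 189 = 101
250 XOR  96 = 154
  7 XOR   0 =   7
114 XOR 228 = 150
 32 XOR  80 = 112
 85 XOR 100 =  49
171 XOR 139 =  32
248 XOR  66 = 186
188 XOR  24 = 164

d6390597659a0796703120baa4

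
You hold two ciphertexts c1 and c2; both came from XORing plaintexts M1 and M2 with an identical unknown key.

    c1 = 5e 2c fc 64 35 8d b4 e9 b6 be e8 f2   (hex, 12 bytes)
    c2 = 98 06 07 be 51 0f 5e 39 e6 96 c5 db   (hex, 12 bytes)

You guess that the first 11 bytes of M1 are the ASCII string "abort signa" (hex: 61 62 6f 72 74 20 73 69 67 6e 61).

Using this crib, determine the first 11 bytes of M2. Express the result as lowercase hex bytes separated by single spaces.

First, c1 ⊕ c2 = (M1 ⊕ K) ⊕ (M2 ⊕ K) = M1 ⊕ M2, so the key drops out. Then M2 = (M1 ⊕ M2) ⊕ M1 over the first 11 bytes.
byte 0: (5e XOR 98) XOR 61 = c6 XOR 61 = a7
byte 1: (2c XOR 06) XOR 62 = 2a XOR 62 = 48
byte 2: (fc XOR 07) XOR 6f = fb XOR 6f = 94
byte 3: (64 XOR be) XOR 72 = da XOR 72 = a8
byte 4: (35 XOR 51) XOR 74 = 64 XOR 74 = 10
byte 5: (8d XOR 0f) XOR 20 = 82 XOR 20 = a2
byte 6: (b4 XOR 5e) XOR 73 = ea XOR 73 = 99
byte 7: (e9 XOR 39) XOR 69 = d0 XOR 69 = b9
byte 8: (b6 XOR e6) XOR 67 = 50 XOR 67 = 37
byte 9: (be XOR 96) XOR 6e = 28 XOR 6e = 46
byte 10: (e8 XOR c5) XOR 61 = 2d XOR 61 = 4c

a7 48 94 a8 10 a2 99 b9 37 46 4c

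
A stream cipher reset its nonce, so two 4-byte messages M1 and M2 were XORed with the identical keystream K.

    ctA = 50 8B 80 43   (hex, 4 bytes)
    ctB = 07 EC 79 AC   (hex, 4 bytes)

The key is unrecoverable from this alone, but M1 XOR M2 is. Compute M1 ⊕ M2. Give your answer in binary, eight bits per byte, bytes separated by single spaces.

01010111 01100111 11111001 11101111

ctA ⊕ ctB = (M1 ⊕ K) ⊕ (M2 ⊕ K) = M1 ⊕ M2 — the shared key cancels under XOR.
byte 0:  80 XOR   7 =  87
byte 1: 139 XOR 236 = 103
byte 2: 128 XOR 121 = 249
byte 3:  67 XOR 172 = 239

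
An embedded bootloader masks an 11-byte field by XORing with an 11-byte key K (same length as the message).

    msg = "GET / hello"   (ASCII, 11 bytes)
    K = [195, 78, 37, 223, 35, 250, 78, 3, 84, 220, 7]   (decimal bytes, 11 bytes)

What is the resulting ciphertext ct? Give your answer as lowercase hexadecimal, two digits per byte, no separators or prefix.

840b71ff0cda266638b068

XOR is its own inverse, so applying the key byte-wise gives the result directly.
01000111 ^ 11000011 = 10000100
01000101 ^ 01001110 = 00001011
01010100 ^ 00100101 = 01110001
00100000 ^ 11011111 = 11111111
00101111 ^ 00100011 = 00001100
00100000 ^ 11111010 = 11011010
01101000 ^ 01001110 = 00100110
01100101 ^ 00000011 = 01100110
01101100 ^ 01010100 = 00111000
01101100 ^ 11011100 = 10110000
01101111 ^ 00000111 = 01101000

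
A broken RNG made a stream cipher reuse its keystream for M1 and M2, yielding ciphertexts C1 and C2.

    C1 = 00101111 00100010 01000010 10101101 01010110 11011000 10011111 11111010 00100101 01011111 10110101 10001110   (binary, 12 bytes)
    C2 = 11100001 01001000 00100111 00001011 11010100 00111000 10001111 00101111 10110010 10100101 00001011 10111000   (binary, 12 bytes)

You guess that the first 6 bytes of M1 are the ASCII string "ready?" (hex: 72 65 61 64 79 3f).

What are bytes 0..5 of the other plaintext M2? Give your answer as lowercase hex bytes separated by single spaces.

First, C1 ⊕ C2 = (M1 ⊕ K) ⊕ (M2 ⊕ K) = M1 ⊕ M2, so the key drops out. Then M2 = (M1 ⊕ M2) ⊕ M1 over the first 6 bytes.
byte 0: (2f XOR e1) XOR 72 = ce XOR 72 = bc
byte 1: (22 XOR 48) XOR 65 = 6a XOR 65 = 0f
byte 2: (42 XOR 27) XOR 61 = 65 XOR 61 = 04
byte 3: (ad XOR 0b) XOR 64 = a6 XOR 64 = c2
byte 4: (56 XOR d4) XOR 79 = 82 XOR 79 = fb
byte 5: (d8 XOR 38) XOR 3f = e0 XOR 3f = df

bc 0f 04 c2 fb df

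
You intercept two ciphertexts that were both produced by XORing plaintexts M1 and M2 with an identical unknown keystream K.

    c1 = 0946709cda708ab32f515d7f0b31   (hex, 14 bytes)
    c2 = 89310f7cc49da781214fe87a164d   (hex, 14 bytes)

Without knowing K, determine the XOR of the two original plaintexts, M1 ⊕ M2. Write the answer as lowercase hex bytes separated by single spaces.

80 77 7f e0 1e ed 2d 32 0e 1e b5 05 1d 7c

c1 ⊕ c2 = (M1 ⊕ K) ⊕ (M2 ⊕ K) = M1 ⊕ M2 — the shared key cancels under XOR.
09 XOR 89 = 80
46 XOR 31 = 77
70 XOR 0f = 7f
9c XOR 7c = e0
da XOR c4 = 1e
70 XOR 9d = ed
8a XOR a7 = 2d
b3 XOR 81 = 32
2f XOR 21 = 0e
51 XOR 4f = 1e
5d XOR e8 = b5
7f XOR 7a = 05
0b XOR 16 = 1d
31 XOR 4d = 7c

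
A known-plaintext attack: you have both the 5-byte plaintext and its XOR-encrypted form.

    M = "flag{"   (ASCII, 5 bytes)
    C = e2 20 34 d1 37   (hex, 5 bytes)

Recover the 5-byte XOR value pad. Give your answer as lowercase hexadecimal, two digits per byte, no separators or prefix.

Since C = M ⊕ pad, XORing both sides with M gives pad = M ⊕ C.
01100110 ^ 11100010 = 10000100
01101100 ^ 00100000 = 01001100
01100001 ^ 00110100 = 01010101
01100111 ^ 11010001 = 10110110
01111011 ^ 00110111 = 01001100

844c55b64c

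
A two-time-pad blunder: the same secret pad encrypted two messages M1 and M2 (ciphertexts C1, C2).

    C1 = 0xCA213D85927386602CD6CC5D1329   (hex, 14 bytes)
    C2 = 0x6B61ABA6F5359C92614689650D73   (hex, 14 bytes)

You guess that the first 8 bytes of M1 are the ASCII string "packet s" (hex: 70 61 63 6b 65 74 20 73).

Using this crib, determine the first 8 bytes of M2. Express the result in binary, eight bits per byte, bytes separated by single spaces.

First, C1 ⊕ C2 = (M1 ⊕ K) ⊕ (M2 ⊕ K) = M1 ⊕ M2, so the key drops out. Then M2 = (M1 ⊕ M2) ⊕ M1 over the first 8 bytes.
byte 0: (ca XOR 6b) XOR 70 = a1 XOR 70 = d1
byte 1: (21 XOR 61) XOR 61 = 40 XOR 61 = 21
byte 2: (3d XOR ab) XOR 63 = 96 XOR 63 = f5
byte 3: (85 XOR a6) XOR 6b = 23 XOR 6b = 48
byte 4: (92 XOR f5) XOR 65 = 67 XOR 65 = 02
byte 5: (73 XOR 35) XOR 74 = 46 XOR 74 = 32
byte 6: (86 XOR 9c) XOR 20 = 1a XOR 20 = 3a
byte 7: (60 XOR 92) XOR 73 = f2 XOR 73 = 81

11010001 00100001 11110101 01001000 00000010 00110010 00111010 10000001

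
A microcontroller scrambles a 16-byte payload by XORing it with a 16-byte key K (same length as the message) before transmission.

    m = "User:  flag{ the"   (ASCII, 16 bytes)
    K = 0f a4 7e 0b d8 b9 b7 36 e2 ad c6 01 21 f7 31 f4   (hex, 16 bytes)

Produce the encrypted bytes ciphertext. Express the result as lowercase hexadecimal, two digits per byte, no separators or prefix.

5ad71b79e29997508ecca17a01835991

XOR is its own inverse, so applying the key byte-wise gives the result directly.
byte 0: 55 xor 0f = 5a
byte 1: 73 xor a4 = d7
byte 2: 65 xor 7e = 1b
byte 3: 72 xor 0b = 79
byte 4: 3a xor d8 = e2
byte 5: 20 xor b9 = 99
byte 6: 20 xor b7 = 97
byte 7: 66 xor 36 = 50
byte 8: 6c xor e2 = 8e
byte 9: 61 xor ad = cc
byte 10: 67 xor c6 = a1
byte 11: 7b xor 01 = 7a
byte 12: 20 xor 21 = 01
byte 13: 74 xor f7 = 83
byte 14: 68 xor 31 = 59
byte 15: 65 xor f4 = 91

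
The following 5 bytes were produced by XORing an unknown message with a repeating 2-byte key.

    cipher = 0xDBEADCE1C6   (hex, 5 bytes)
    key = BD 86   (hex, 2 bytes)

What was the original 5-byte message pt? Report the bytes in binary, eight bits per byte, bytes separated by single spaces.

The 2-byte key repeats, so the effective keystream is bd 86 bd 86 bd.
byte 0: 219 XOR 189 = 102
byte 1: 234 XOR 134 = 108
byte 2: 220 XOR 189 =  97
byte 3: 225 XOR 134 = 103
byte 4: 198 XOR 189 = 123

01100110 01101100 01100001 01100111 01111011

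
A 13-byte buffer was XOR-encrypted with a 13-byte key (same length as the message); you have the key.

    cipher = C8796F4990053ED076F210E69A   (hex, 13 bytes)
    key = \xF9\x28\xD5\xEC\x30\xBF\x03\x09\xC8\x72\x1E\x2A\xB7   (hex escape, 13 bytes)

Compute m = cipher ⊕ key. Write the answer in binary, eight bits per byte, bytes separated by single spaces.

00110001 01010001 10111010 10100101 10100000 10111010 00111101 11011001 10111110 10000000 00001110 11001100 00101101

XOR is its own inverse, so applying the key byte-wise gives the result directly.
200 ⊕ 249 =  49
121 ⊕  40 =  81
111 ⊕ 213 = 186
 73 ⊕ 236 = 165
144 ⊕  48 = 160
  5 ⊕ 191 = 186
 62 ⊕   3 =  61
208 ⊕   9 = 217
118 ⊕ 200 = 190
242 ⊕ 114 = 128
 16 ⊕  30 =  14
230 ⊕  42 = 204
154 ⊕ 183 =  45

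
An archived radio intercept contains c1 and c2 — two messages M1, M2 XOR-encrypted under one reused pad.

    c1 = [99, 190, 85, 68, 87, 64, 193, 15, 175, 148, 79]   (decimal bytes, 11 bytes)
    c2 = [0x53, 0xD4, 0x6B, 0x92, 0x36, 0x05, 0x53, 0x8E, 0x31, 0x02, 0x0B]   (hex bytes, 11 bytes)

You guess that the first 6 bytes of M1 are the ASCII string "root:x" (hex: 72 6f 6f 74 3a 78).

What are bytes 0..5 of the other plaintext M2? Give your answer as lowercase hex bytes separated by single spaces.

First, c1 ⊕ c2 = (M1 ⊕ K) ⊕ (M2 ⊕ K) = M1 ⊕ M2, so the key drops out. Then M2 = (M1 ⊕ M2) ⊕ M1 over the first 6 bytes.
byte 0: (63 ⊕ 53) ⊕ 72 = 30 ⊕ 72 = 42
byte 1: (be ⊕ d4) ⊕ 6f = 6a ⊕ 6f = 05
byte 2: (55 ⊕ 6b) ⊕ 6f = 3e ⊕ 6f = 51
byte 3: (44 ⊕ 92) ⊕ 74 = d6 ⊕ 74 = a2
byte 4: (57 ⊕ 36) ⊕ 3a = 61 ⊕ 3a = 5b
byte 5: (40 ⊕ 05) ⊕ 78 = 45 ⊕ 78 = 3d

42 05 51 a2 5b 3d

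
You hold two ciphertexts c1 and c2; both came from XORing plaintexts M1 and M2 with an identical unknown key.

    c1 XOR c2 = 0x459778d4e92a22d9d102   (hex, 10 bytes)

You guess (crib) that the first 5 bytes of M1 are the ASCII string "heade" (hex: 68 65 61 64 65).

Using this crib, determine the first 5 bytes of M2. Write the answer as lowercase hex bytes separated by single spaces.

Since c1 ⊕ c2 = M1 ⊕ M2, XORing with the guessed M1 bytes yields the corresponding M2 bytes: M2 = (c1 ⊕ c2) ⊕ M1.
byte 0: 45 xor 68 = 2d
byte 1: 97 xor 65 = f2
byte 2: 78 xor 61 = 19
byte 3: d4 xor 64 = b0
byte 4: e9 xor 65 = 8c

2d f2 19 b0 8c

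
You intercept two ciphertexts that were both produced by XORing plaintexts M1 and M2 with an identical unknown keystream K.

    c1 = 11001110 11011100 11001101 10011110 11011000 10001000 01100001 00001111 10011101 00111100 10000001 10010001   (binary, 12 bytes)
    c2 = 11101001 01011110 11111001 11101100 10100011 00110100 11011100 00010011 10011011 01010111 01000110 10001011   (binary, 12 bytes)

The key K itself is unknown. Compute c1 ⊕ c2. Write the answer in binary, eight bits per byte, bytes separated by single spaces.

00100111 10000010 00110100 01110010 01111011 10111100 10111101 00011100 00000110 01101011 11000111 00011010

c1 ⊕ c2 = (M1 ⊕ K) ⊕ (M2 ⊕ K) = M1 ⊕ M2 — the shared key cancels under XOR.
ce xor e9 = 27
dc xor 5e = 82
cd xor f9 = 34
9e xor ec = 72
d8 xor a3 = 7b
88 xor 34 = bc
61 xor dc = bd
0f xor 13 = 1c
9d xor 9b = 06
3c xor 57 = 6b
81 xor 46 = c7
91 xor 8b = 1a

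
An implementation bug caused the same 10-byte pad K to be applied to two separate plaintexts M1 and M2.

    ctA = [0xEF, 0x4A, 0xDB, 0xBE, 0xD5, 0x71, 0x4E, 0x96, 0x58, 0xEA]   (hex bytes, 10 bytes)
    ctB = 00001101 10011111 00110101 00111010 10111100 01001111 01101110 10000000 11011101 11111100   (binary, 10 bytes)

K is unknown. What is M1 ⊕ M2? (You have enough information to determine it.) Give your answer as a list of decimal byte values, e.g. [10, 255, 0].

[226, 213, 238, 132, 105, 62, 32, 22, 133, 22]

ctA ⊕ ctB = (M1 ⊕ K) ⊕ (M2 ⊕ K) = M1 ⊕ M2 — the shared key cancels under XOR.
11101111 ⊕ 00001101 = 11100010
01001010 ⊕ 10011111 = 11010101
11011011 ⊕ 00110101 = 11101110
10111110 ⊕ 00111010 = 10000100
11010101 ⊕ 10111100 = 01101001
01110001 ⊕ 01001111 = 00111110
01001110 ⊕ 01101110 = 00100000
10010110 ⊕ 10000000 = 00010110
01011000 ⊕ 11011101 = 10000101
11101010 ⊕ 11111100 = 00010110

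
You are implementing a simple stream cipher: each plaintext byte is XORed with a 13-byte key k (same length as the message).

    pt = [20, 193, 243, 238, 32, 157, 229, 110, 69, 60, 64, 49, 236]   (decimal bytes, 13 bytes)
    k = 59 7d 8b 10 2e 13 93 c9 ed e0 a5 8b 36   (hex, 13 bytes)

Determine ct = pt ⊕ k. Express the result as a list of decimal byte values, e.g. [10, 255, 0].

[77, 188, 120, 254, 14, 142, 118, 167, 168, 220, 229, 186, 218]

14 xor 59 = 4d
c1 xor 7d = bc
f3 xor 8b = 78
ee xor 10 = fe
20 xor 2e = 0e
9d xor 13 = 8e
e5 xor 93 = 76
6e xor c9 = a7
45 xor ed = a8
3c xor e0 = dc
40 xor a5 = e5
31 xor 8b = ba
ec xor 36 = da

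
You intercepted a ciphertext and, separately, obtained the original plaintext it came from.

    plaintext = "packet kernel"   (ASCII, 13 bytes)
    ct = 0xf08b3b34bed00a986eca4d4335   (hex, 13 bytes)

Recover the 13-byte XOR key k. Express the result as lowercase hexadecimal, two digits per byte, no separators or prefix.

Since ct = plaintext ⊕ k, XORing both sides with plaintext gives k = plaintext ⊕ ct.
70 ^ f0 = 80
61 ^ 8b = ea
63 ^ 3b = 58
6b ^ 34 = 5f
65 ^ be = db
74 ^ d0 = a4
20 ^ 0a = 2a
6b ^ 98 = f3
65 ^ 6e = 0b
72 ^ ca = b8
6e ^ 4d = 23
65 ^ 43 = 26
6c ^ 35 = 59

80ea585fdba42af30bb8232659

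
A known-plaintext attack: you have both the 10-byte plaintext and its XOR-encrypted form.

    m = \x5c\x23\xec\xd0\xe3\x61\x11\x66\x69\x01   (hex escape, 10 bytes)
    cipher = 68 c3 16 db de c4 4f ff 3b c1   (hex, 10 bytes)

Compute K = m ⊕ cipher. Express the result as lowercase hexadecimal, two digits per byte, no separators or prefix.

34e0fa0b3da55e9952c0

Since cipher = m ⊕ K, XORing both sides with m gives K = m ⊕ cipher.
5c ⊕ 68 = 34
23 ⊕ c3 = e0
ec ⊕ 16 = fa
d0 ⊕ db = 0b
e3 ⊕ de = 3d
61 ⊕ c4 = a5
11 ⊕ 4f = 5e
66 ⊕ ff = 99
69 ⊕ 3b = 52
01 ⊕ c1 = c0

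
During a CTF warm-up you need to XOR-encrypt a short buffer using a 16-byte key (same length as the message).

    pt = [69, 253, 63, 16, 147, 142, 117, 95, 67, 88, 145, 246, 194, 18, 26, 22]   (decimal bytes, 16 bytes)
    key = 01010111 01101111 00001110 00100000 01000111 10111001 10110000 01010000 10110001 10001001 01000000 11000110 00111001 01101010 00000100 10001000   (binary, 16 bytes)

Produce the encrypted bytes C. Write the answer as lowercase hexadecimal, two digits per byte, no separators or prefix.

12923130d437c50ff2d1d130fb781e9e

XOR is its own inverse, so applying the key byte-wise gives the result directly.
45 ⊕ 57 = 12
fd ⊕ 6f = 92
3f ⊕ 0e = 31
10 ⊕ 20 = 30
93 ⊕ 47 = d4
8e ⊕ b9 = 37
75 ⊕ b0 = c5
5f ⊕ 50 = 0f
43 ⊕ b1 = f2
58 ⊕ 89 = d1
91 ⊕ 40 = d1
f6 ⊕ c6 = 30
c2 ⊕ 39 = fb
12 ⊕ 6a = 78
1a ⊕ 04 = 1e
16 ⊕ 88 = 9e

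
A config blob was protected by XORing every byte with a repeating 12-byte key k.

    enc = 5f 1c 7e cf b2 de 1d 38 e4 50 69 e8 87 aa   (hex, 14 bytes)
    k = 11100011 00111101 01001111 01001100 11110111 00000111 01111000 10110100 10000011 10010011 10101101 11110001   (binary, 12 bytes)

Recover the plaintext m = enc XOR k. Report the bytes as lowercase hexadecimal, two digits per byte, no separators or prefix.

bc21318345d9658c67c3c4196497

The 12-byte key repeats, so the effective keystream is e3 3d 4f 4c f7 07 78 b4 83 93 ad f1 e3 3d.
byte 0:  95 ⊕ 227 = 188
byte 1:  28 ⊕  61 =  33
byte 2: 126 ⊕  79 =  49
byte 3: 207 ⊕  76 = 131
byte 4: 178 ⊕ 247 =  69
byte 5: 222 ⊕   7 = 217
byte 6:  29 ⊕ 120 = 101
byte 7:  56 ⊕ 180 = 140
byte 8: 228 ⊕ 131 = 103
byte 9:  80 ⊕ 147 = 195
byte 10: 105 ⊕ 173 = 196
byte 11: 232 ⊕ 241 =  25
byte 12: 135 ⊕ 227 = 100
byte 13: 170 ⊕  61 = 151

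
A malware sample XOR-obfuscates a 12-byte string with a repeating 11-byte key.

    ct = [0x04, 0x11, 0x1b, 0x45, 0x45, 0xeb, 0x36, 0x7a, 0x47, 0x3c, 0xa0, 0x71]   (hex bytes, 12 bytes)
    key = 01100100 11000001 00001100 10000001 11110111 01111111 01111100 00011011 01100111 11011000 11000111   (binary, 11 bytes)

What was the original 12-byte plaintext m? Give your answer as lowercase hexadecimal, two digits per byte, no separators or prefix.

60d017c4b2944a6120e46715

The 11-byte key repeats, so the effective keystream is 64 c1 0c 81 f7 7f 7c 1b 67 d8 c7 64.
byte 0: 00000100 xor 01100100 = 01100000
byte 1: 00010001 xor 11000001 = 11010000
byte 2: 00011011 xor 00001100 = 00010111
byte 3: 01000101 xor 10000001 = 11000100
byte 4: 01000101 xor 11110111 = 10110010
byte 5: 11101011 xor 01111111 = 10010100
byte 6: 00110110 xor 01111100 = 01001010
byte 7: 01111010 xor 00011011 = 01100001
byte 8: 01000111 xor 01100111 = 00100000
byte 9: 00111100 xor 11011000 = 11100100
byte 10: 10100000 xor 11000111 = 01100111
byte 11: 01110001 xor 01100100 = 00010101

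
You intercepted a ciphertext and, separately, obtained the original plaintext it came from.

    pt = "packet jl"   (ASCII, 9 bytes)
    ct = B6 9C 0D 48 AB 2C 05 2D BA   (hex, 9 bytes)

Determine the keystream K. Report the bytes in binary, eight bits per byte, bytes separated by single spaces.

11000110 11111101 01101110 00100011 11001110 01011000 00100101 01000111 11010110

Since ct = pt ⊕ K, XORing both sides with pt gives K = pt ⊕ ct.
01110000 XOR 10110110 = 11000110
01100001 XOR 10011100 = 11111101
01100011 XOR 00001101 = 01101110
01101011 XOR 01001000 = 00100011
01100101 XOR 10101011 = 11001110
01110100 XOR 00101100 = 01011000
00100000 XOR 00000101 = 00100101
01101010 XOR 00101101 = 01000111
01101100 XOR 10111010 = 11010110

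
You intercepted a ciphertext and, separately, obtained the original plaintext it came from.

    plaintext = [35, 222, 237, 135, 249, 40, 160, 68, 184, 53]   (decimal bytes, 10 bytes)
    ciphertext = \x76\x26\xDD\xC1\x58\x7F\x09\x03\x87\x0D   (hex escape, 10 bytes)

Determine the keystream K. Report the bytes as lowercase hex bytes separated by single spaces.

Since ciphertext = plaintext ⊕ K, XORing both sides with plaintext gives K = plaintext ⊕ ciphertext.
23 ^ 76 = 55
de ^ 26 = f8
ed ^ dd = 30
87 ^ c1 = 46
f9 ^ 58 = a1
28 ^ 7f = 57
a0 ^ 09 = a9
44 ^ 03 = 47
b8 ^ 87 = 3f
35 ^ 0d = 38

55 f8 30 46 a1 57 a9 47 3f 38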